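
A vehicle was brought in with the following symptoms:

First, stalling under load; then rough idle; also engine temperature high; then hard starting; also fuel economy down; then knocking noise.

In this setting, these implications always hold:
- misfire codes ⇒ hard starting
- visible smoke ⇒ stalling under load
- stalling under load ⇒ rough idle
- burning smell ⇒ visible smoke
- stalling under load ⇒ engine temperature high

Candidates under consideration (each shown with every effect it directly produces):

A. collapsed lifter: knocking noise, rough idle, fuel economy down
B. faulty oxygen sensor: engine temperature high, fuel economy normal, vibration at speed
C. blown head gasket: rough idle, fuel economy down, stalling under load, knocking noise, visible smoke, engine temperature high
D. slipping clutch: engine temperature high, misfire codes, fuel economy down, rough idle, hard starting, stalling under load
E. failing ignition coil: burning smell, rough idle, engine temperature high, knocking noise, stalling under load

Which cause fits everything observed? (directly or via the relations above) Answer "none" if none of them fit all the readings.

none

For each candidate, compare predicted effects to what was observed:
(A) collapsed lifter — stalling under load miss; rough idle match; engine temperature high miss; hard starting miss; fuel economy down match; knocking noise match
(B) faulty oxygen sensor — fails on stalling under load, rough idle, hard starting, fuel economy down, knocking noise (predicts fuel economy normal, not fuel economy down)
(C) blown head gasket — stalling under load match; rough idle match; engine temperature high match; hard starting miss; fuel economy down match; knocking noise match
(D) slipping clutch — stalling under load match; rough idle match; engine temperature high match; hard starting match; fuel economy down match; knocking noise miss
(E) failing ignition coil — stalling under load match; rough idle match; engine temperature high match; hard starting miss; fuel economy down miss; knocking noise match
No candidate is consistent with all observations.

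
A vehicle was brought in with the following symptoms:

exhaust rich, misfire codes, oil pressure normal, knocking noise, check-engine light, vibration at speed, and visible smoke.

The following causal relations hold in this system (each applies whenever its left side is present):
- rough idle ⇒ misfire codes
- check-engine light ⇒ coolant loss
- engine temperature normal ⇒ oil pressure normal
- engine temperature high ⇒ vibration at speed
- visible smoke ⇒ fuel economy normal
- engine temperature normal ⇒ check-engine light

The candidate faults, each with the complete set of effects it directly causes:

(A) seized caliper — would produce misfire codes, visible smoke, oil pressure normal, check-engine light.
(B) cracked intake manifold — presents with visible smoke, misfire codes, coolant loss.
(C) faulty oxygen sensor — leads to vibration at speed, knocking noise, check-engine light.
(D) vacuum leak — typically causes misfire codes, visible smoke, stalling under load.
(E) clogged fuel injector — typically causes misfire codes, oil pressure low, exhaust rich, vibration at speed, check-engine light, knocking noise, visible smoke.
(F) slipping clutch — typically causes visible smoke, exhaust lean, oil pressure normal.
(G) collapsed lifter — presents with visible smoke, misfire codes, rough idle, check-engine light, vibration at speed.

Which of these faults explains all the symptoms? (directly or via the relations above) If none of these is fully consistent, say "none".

Testing each hypothesis:
(A) seized caliper — exhaust rich -; misfire codes +; oil pressure normal +; knocking noise -; check-engine light +; vibration at speed -; visible smoke +
(B) cracked intake manifold — does not account for exhaust rich, oil pressure normal, knocking noise, check-engine light, vibration at speed
(C) faulty oxygen sensor — does not account for exhaust rich, misfire codes, oil pressure normal, visible smoke
(D) vacuum leak — exhaust rich -; misfire codes +; oil pressure normal -; knocking noise -; check-engine light -; vibration at speed -; visible smoke +
(E) clogged fuel injector — fails on oil pressure normal (predicts oil pressure low, not oil pressure normal)
(F) slipping clutch — fails on exhaust rich, misfire codes, knocking noise, check-engine light, vibration at speed (predicts exhaust lean, not exhaust rich)
(G) collapsed lifter — exhaust rich -; misfire codes +; oil pressure normal -; knocking noise -; check-engine light +; vibration at speed +; visible smoke +
None of the listed candidates fits everything.

none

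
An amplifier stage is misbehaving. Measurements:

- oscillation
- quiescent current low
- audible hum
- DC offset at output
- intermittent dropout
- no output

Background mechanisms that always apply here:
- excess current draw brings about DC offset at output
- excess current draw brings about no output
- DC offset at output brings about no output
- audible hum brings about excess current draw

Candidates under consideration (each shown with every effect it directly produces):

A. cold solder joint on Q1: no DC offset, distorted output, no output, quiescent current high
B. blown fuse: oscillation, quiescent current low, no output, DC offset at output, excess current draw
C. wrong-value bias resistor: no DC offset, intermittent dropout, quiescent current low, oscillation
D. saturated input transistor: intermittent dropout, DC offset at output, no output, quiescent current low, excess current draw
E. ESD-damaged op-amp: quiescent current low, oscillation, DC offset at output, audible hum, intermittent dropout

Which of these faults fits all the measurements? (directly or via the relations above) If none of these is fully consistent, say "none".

Checking each candidate against the observations:
(A) cold solder joint on Q1 — oscillation -; quiescent current low -; audible hum -; DC offset at output -; intermittent dropout -; no output +
(B) blown fuse — does not account for audible hum, intermittent dropout
(C) wrong-value bias resistor — oscillation +; quiescent current low +; audible hum -; DC offset at output -; intermittent dropout +; no output -
(D) saturated input transistor — does not account for oscillation, audible hum
(E) ESD-damaged op-amp — accounts for every observation (no output by DC offset at output → no output)
(E) is the only candidate with no mismatches.

E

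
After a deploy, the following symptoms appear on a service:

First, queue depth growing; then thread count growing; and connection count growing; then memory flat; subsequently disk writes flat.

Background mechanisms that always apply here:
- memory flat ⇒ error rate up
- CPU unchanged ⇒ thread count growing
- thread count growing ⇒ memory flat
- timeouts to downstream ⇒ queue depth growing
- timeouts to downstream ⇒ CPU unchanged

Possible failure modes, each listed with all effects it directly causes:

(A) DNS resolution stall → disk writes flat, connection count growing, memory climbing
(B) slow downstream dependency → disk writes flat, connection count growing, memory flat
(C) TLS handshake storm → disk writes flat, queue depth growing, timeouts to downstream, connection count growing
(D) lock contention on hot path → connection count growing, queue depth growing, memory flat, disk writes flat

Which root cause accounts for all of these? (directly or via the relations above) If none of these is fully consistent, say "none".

C

Per-candidate check:
(A) DNS resolution stall — queue depth growing NO; thread count growing NO; connection count growing yes; memory flat NO; disk writes flat yes
(B) slow downstream dependency — does not account for queue depth growing, thread count growing
(C) TLS handshake storm — queue depth growing yes; thread count growing yes (through timeouts to downstream → CPU unchanged → thread count growing); connection count growing yes; memory flat yes (through timeouts to downstream → CPU unchanged → thread count growing → memory flat); disk writes flat yes
(D) lock contention on hot path — queue depth growing yes; thread count growing NO; connection count growing yes; memory flat yes; disk writes flat yes
(C) is the only candidate with no mismatches.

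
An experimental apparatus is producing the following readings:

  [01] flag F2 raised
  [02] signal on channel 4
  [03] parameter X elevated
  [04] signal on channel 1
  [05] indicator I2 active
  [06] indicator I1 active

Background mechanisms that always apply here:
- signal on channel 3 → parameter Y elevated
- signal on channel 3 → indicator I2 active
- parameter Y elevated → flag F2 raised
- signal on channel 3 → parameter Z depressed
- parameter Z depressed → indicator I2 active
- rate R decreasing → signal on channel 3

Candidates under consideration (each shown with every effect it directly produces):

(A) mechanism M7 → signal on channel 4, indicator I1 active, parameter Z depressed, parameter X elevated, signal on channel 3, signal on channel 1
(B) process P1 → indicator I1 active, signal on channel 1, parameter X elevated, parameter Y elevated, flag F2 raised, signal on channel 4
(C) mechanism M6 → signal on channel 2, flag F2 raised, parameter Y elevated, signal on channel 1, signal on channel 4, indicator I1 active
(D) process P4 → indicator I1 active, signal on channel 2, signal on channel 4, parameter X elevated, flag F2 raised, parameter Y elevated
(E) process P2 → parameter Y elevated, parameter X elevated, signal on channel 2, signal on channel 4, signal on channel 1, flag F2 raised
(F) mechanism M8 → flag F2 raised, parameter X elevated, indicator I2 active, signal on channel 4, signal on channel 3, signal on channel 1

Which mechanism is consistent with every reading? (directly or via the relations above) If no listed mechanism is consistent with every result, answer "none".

Per-candidate check:
(A) mechanism M7 — flag F2 raised match (via signal on channel 3 → parameter Y elevated → flag F2 raised); signal on channel 4 match; parameter X elevated match; signal on channel 1 match; indicator I2 active match (via parameter Z depressed → indicator I2 active); indicator I1 active match
(B) process P1 — flag F2 raised match; signal on channel 4 match; parameter X elevated match; signal on channel 1 match; indicator I2 active miss; indicator I1 active match
(C) mechanism M6 — does not account for parameter X elevated, indicator I2 active
(D) process P4 — flag F2 raised match; signal on channel 4 match; parameter X elevated match; signal on channel 1 miss; indicator I2 active miss; indicator I1 active match
(E) process P2 — flag F2 raised match; signal on channel 4 match; parameter X elevated match; signal on channel 1 match; indicator I2 active miss; indicator I1 active miss
(F) mechanism M8 — flag F2 raised match; signal on channel 4 match; parameter X elevated match; signal on channel 1 match; indicator I2 active match; indicator I1 active miss
(A) alone accounts for all the evidence.

A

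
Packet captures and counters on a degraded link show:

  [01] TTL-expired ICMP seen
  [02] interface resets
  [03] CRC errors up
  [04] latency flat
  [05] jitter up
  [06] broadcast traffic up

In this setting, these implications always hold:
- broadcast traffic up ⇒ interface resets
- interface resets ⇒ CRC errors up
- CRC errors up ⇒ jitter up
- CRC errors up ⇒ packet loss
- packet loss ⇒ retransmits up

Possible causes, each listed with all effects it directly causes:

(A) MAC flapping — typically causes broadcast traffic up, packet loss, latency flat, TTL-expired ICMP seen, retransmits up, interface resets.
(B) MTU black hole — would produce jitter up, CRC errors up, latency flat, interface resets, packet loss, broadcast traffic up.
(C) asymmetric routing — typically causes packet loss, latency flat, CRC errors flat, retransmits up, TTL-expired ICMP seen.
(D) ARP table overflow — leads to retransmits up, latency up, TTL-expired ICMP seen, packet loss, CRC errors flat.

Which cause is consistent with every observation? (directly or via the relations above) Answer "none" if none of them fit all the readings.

A

Testing each hypothesis:
(A) MAC flapping — TTL-expired ICMP seen yes; interface resets yes; CRC errors up yes (through interface resets → CRC errors up); latency flat yes; jitter up yes (through interface resets → CRC errors up → jitter up); broadcast traffic up yes
(B) MTU black hole — TTL-expired ICMP seen NO; interface resets yes; CRC errors up yes; latency flat yes; jitter up yes; broadcast traffic up yes
(C) asymmetric routing — fails on interface resets, CRC errors up, jitter up, broadcast traffic up (predicts CRC errors flat, not CRC errors up)
(D) ARP table overflow — fails on interface resets, CRC errors up, latency flat, jitter up, broadcast traffic up (predicts CRC errors flat, not CRC errors up; predicts latency up, not latency flat)
Only (A) is consistent with every observation.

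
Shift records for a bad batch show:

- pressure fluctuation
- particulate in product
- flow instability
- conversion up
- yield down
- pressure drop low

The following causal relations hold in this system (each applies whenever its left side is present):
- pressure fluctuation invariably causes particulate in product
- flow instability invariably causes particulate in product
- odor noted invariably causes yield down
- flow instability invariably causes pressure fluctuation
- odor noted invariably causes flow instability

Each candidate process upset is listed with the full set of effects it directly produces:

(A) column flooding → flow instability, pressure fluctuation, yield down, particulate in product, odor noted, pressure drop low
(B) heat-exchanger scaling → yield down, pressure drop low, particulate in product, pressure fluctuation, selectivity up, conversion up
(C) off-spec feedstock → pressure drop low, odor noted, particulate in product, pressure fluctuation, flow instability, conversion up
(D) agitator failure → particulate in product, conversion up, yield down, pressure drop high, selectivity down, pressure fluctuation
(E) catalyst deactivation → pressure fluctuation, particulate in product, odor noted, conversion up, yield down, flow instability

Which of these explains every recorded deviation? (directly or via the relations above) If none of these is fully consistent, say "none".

Per-candidate check:
(A) column flooding — pressure fluctuation yes; particulate in product yes; flow instability yes; conversion up NO; yield down yes; pressure drop low yes
(B) heat-exchanger scaling — pressure fluctuation yes; particulate in product yes; flow instability NO; conversion up yes; yield down yes; pressure drop low yes
(C) off-spec feedstock — pressure fluctuation yes; particulate in product yes; flow instability yes; conversion up yes; yield down yes (through odor noted → yield down); pressure drop low yes
(D) agitator failure — fails on flow instability, pressure drop low (predicts pressure drop high, not pressure drop low)
(E) catalyst deactivation — pressure fluctuation yes; particulate in product yes; flow instability yes; conversion up yes; yield down yes; pressure drop low NO
(C) is the only candidate with no mismatches.

C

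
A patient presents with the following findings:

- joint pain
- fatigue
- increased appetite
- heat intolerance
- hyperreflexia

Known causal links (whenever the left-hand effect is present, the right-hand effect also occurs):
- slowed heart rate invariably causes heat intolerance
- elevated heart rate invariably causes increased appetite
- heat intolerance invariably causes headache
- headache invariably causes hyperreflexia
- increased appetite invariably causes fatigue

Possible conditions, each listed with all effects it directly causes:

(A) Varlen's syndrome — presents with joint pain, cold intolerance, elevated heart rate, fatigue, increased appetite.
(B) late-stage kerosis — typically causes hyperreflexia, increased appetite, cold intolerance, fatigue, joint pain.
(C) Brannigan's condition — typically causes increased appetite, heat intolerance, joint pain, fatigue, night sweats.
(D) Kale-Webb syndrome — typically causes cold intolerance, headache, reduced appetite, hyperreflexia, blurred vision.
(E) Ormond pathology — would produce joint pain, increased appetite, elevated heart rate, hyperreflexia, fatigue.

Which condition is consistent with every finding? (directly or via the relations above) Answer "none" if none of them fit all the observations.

C

For each candidate, compare predicted effects to what was observed:
(A) Varlen's syndrome — joint pain +; fatigue +; increased appetite +; heat intolerance -; hyperreflexia -
(B) late-stage kerosis — fails on heat intolerance (predicts cold intolerance, not heat intolerance)
(C) Brannigan's condition — accounts for every observation (hyperreflexia by heat intolerance → headache → hyperreflexia)
(D) Kale-Webb syndrome — fails on joint pain, fatigue, increased appetite, heat intolerance (predicts reduced appetite, not increased appetite; predicts cold intolerance, not heat intolerance)
(E) Ormond pathology — joint pain +; fatigue +; increased appetite +; heat intolerance -; hyperreflexia +
(C) is the only candidate with no mismatches.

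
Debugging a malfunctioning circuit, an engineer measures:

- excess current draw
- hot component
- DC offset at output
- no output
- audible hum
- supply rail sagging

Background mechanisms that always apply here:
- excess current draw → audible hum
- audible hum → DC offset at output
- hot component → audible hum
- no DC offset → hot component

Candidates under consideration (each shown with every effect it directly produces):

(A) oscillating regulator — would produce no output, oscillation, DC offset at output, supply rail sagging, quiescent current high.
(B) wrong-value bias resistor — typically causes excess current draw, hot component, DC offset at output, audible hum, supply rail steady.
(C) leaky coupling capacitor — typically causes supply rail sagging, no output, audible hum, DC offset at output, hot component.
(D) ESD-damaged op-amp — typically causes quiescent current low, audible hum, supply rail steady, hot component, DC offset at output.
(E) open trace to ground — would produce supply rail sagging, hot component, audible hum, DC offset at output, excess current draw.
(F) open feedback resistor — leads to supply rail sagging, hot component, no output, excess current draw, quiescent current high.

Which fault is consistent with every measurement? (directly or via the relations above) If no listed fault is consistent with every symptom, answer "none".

Testing each hypothesis:
(A) oscillating regulator — excess current draw NO; hot component NO; DC offset at output yes; no output yes; audible hum NO; supply rail sagging yes
(B) wrong-value bias resistor — fails on no output, supply rail sagging (predicts supply rail steady, not supply rail sagging)
(C) leaky coupling capacitor — does not account for excess current draw
(D) ESD-damaged op-amp — fails on excess current draw, no output, supply rail sagging (predicts supply rail steady, not supply rail sagging)
(E) open trace to ground — excess current draw yes; hot component yes; DC offset at output yes; no output NO; audible hum yes; supply rail sagging yes
(F) open feedback resistor — excess current draw yes; hot component yes; DC offset at output yes (by hot component → audible hum → DC offset at output); no output yes; audible hum yes (by hot component → audible hum); supply rail sagging yes
Only (F) is consistent with every observation.

F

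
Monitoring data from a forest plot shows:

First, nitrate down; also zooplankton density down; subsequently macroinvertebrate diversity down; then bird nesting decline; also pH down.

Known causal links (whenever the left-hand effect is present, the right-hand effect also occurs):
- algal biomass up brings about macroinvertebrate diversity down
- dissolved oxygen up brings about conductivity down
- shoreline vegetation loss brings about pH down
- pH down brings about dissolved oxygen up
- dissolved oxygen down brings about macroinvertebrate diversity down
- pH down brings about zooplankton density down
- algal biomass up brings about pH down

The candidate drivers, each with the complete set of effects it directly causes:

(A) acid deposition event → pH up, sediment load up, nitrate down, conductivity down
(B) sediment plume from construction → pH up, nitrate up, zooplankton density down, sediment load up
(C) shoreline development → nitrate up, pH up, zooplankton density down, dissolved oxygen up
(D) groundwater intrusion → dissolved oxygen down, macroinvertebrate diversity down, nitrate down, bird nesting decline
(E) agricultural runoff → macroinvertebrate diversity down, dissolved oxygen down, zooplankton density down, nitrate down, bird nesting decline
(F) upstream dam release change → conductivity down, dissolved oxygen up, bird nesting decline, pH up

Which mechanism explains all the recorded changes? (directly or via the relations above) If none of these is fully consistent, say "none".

For each candidate, compare predicted effects to what was observed:
(A) acid deposition event — nitrate down match; zooplankton density down miss; macroinvertebrate diversity down miss; bird nesting decline miss; pH down miss
(B) sediment plume from construction — fails on nitrate down, macroinvertebrate diversity down, bird nesting decline, pH down (predicts nitrate up, not nitrate down; predicts pH up, not pH down)
(C) shoreline development — fails on nitrate down, macroinvertebrate diversity down, bird nesting decline, pH down (predicts nitrate up, not nitrate down; predicts pH up, not pH down)
(D) groundwater intrusion — nitrate down match; zooplankton density down miss; macroinvertebrate diversity down match; bird nesting decline match; pH down miss
(E) agricultural runoff — does not account for pH down
(F) upstream dam release change — nitrate down miss; zooplankton density down miss; macroinvertebrate diversity down miss; bird nesting decline match; pH down miss
No candidate is consistent with all observations.

none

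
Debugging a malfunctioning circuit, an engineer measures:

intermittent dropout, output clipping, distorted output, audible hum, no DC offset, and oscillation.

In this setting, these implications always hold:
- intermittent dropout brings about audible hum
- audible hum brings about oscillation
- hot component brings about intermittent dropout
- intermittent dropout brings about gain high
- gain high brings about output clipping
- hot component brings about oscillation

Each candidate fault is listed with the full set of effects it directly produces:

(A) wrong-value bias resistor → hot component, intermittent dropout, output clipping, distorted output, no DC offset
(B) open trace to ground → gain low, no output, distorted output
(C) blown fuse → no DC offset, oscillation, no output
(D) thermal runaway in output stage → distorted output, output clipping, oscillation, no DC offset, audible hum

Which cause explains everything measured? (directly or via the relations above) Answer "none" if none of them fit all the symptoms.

A

For each candidate, compare predicted effects to what was observed:
(A) wrong-value bias resistor — intermittent dropout +; output clipping +; distorted output +; audible hum + (by intermittent dropout → audible hum); no DC offset +; oscillation + (by hot component → oscillation)
(B) open trace to ground — intermittent dropout -; output clipping -; distorted output +; audible hum -; no DC offset -; oscillation -
(C) blown fuse — does not account for intermittent dropout, output clipping, distorted output, audible hum
(D) thermal runaway in output stage — does not account for intermittent dropout
(A) is the only candidate with no mismatches.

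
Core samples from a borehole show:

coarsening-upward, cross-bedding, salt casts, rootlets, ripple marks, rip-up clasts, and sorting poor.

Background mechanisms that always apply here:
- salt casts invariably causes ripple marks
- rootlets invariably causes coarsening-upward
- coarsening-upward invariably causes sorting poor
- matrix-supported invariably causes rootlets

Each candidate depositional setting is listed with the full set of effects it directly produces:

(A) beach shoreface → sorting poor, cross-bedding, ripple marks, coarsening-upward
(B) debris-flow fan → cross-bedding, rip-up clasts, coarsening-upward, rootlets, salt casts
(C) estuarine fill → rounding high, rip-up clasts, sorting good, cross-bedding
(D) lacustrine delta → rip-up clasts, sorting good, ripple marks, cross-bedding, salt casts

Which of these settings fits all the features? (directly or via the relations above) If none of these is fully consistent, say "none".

Per-candidate check:
(A) beach shoreface — coarsening-upward +; cross-bedding +; salt casts -; rootlets -; ripple marks +; rip-up clasts -; sorting poor +
(B) debris-flow fan — coarsening-upward +; cross-bedding +; salt casts +; rootlets +; ripple marks + (through salt casts → ripple marks); rip-up clasts +; sorting poor + (through coarsening-upward → sorting poor)
(C) estuarine fill — fails on coarsening-upward, salt casts, rootlets, ripple marks, sorting poor (predicts sorting good, not sorting poor)
(D) lacustrine delta — coarsening-upward -; cross-bedding +; salt casts +; rootlets -; ripple marks +; rip-up clasts +; sorting poor -
(B) alone accounts for all the evidence.

B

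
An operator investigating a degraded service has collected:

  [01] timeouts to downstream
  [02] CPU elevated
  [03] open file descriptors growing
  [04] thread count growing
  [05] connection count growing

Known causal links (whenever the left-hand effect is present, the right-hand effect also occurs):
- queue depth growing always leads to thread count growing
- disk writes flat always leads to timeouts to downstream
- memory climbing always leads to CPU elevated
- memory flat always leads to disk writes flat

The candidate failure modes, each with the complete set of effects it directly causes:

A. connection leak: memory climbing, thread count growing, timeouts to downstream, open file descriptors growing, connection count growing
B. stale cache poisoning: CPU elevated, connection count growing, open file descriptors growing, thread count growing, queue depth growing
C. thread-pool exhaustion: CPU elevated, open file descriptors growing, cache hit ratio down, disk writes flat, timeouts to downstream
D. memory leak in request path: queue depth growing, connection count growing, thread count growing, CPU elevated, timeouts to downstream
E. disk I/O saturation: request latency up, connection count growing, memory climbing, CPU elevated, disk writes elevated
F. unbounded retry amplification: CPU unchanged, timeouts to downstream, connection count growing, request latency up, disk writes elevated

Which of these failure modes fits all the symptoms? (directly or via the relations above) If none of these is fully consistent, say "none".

For each candidate, compare predicted effects to what was observed:
(A) connection leak — accounts for every observation (CPU elevated by memory climbing → CPU elevated)
(B) stale cache poisoning — timeouts to downstream -; CPU elevated +; open file descriptors growing +; thread count growing +; connection count growing +
(C) thread-pool exhaustion — timeouts to downstream +; CPU elevated +; open file descriptors growing +; thread count growing -; connection count growing -
(D) memory leak in request path — timeouts to downstream +; CPU elevated +; open file descriptors growing -; thread count growing +; connection count growing +
(E) disk I/O saturation — timeouts to downstream -; CPU elevated +; open file descriptors growing -; thread count growing -; connection count growing +
(F) unbounded retry amplification — timeouts to downstream +; CPU elevated -; open file descriptors growing -; thread count growing -; connection count growing +
(A) alone accounts for all the evidence.

A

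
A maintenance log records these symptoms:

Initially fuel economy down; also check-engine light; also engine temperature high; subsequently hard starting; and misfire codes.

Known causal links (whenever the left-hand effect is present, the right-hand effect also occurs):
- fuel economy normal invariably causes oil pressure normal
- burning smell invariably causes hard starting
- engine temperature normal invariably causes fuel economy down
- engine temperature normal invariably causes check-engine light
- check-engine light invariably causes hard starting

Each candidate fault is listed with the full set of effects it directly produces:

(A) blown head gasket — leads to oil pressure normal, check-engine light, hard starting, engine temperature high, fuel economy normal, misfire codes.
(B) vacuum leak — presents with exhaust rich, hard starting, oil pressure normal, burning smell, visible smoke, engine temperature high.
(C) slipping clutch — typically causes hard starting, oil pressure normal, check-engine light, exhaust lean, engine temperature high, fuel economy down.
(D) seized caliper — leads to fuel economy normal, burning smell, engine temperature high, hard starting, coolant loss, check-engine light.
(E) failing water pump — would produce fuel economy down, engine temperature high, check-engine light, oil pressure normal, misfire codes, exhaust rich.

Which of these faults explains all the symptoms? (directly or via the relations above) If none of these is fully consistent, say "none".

Checking each candidate against the observations:
(A) blown head gasket — fails on fuel economy down (predicts fuel economy normal, not fuel economy down)
(B) vacuum leak — fuel economy down miss; check-engine light miss; engine temperature high match; hard starting match; misfire codes miss
(C) slipping clutch — does not account for misfire codes
(D) seized caliper — fuel economy down miss; check-engine light match; engine temperature high match; hard starting match; misfire codes miss
(E) failing water pump — fuel economy down match; check-engine light match; engine temperature high match; hard starting match (by check-engine light → hard starting); misfire codes match
Only (E) is consistent with every observation.

E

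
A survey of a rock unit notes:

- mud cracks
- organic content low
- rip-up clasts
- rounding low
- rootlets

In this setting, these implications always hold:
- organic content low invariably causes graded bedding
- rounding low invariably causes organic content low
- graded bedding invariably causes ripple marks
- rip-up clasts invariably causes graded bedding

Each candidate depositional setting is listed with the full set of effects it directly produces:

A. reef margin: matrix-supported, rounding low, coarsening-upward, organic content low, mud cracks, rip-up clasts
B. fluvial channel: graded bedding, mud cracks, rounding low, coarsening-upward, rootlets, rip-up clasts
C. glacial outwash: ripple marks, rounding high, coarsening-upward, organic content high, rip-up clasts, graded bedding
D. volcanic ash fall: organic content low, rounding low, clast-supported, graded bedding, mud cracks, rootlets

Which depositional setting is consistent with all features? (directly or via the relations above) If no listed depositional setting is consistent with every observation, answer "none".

For each candidate, compare predicted effects to what was observed:
(A) reef margin — does not account for rootlets
(B) fluvial channel — mud cracks yes; organic content low yes (by rounding low → organic content low); rip-up clasts yes; rounding low yes; rootlets yes
(C) glacial outwash — fails on mud cracks, organic content low, rounding low, rootlets (predicts organic content high, not organic content low; predicts rounding high, not rounding low)
(D) volcanic ash fall — does not account for rip-up clasts
(B) is the only candidate with no mismatches.

B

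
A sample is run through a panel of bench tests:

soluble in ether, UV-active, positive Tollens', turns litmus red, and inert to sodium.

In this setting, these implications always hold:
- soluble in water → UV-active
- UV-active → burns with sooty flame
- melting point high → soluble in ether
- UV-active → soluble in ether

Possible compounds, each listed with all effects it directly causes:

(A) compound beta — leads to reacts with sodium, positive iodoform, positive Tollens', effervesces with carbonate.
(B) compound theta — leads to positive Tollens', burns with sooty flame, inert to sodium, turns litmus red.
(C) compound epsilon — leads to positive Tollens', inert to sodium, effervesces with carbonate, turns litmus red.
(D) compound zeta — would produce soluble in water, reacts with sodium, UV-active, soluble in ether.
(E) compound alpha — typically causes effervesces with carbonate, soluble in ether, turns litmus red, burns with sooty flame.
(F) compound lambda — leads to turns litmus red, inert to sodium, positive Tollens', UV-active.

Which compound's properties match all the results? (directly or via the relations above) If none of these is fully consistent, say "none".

F

For each candidate, compare predicted effects to what was observed:
(A) compound beta — soluble in ether miss; UV-active miss; positive Tollens' match; turns litmus red miss; inert to sodium miss
(B) compound theta — does not account for soluble in ether, UV-active
(C) compound epsilon — soluble in ether miss; UV-active miss; positive Tollens' match; turns litmus red match; inert to sodium match
(D) compound zeta — soluble in ether match; UV-active match; positive Tollens' miss; turns litmus red miss; inert to sodium miss
(E) compound alpha — soluble in ether match; UV-active miss; positive Tollens' miss; turns litmus red match; inert to sodium miss
(F) compound lambda — soluble in ether match (via UV-active → soluble in ether); UV-active match; positive Tollens' match; turns litmus red match; inert to sodium match
Only (F) is consistent with every observation.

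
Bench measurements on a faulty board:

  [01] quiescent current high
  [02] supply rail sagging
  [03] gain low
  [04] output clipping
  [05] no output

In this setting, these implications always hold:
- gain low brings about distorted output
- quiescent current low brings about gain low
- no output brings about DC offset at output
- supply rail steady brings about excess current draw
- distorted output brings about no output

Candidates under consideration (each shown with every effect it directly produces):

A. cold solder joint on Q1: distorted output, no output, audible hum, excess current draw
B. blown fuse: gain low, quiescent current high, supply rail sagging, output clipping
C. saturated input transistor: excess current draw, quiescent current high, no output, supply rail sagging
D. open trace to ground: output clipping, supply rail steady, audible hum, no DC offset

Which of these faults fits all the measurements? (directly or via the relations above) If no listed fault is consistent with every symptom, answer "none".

B

For each candidate, compare predicted effects to what was observed:
(A) cold solder joint on Q1 — does not account for quiescent current high, supply rail sagging, gain low, output clipping
(B) blown fuse — quiescent current high yes; supply rail sagging yes; gain low yes; output clipping yes; no output yes (through gain low → distorted output → no output)
(C) saturated input transistor — quiescent current high yes; supply rail sagging yes; gain low NO; output clipping NO; no output yes
(D) open trace to ground — quiescent current high NO; supply rail sagging NO; gain low NO; output clipping yes; no output NO
(B) alone accounts for all the evidence.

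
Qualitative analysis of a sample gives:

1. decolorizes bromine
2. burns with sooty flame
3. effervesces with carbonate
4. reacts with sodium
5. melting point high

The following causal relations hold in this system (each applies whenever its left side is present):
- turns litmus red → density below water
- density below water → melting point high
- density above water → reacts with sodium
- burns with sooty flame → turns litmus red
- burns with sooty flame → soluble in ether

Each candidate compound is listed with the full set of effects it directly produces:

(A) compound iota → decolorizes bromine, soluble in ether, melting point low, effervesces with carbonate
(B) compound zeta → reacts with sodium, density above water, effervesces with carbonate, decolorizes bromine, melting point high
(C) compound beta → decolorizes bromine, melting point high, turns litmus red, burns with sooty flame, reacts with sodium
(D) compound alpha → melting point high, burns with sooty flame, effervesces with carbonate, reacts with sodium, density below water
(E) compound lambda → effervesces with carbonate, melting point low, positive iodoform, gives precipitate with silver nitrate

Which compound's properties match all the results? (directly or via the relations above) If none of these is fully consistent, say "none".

none

Checking each candidate against the observations:
(A) compound iota — fails on burns with sooty flame, reacts with sodium, melting point high (predicts melting point low, not melting point high)
(B) compound zeta — does not account for burns with sooty flame
(C) compound beta — does not account for effervesces with carbonate
(D) compound alpha — decolorizes bromine miss; burns with sooty flame match; effervesces with carbonate match; reacts with sodium match; melting point high match
(E) compound lambda — fails on decolorizes bromine, burns with sooty flame, reacts with sodium, melting point high (predicts melting point low, not melting point high)
Every candidate fails on at least one observation.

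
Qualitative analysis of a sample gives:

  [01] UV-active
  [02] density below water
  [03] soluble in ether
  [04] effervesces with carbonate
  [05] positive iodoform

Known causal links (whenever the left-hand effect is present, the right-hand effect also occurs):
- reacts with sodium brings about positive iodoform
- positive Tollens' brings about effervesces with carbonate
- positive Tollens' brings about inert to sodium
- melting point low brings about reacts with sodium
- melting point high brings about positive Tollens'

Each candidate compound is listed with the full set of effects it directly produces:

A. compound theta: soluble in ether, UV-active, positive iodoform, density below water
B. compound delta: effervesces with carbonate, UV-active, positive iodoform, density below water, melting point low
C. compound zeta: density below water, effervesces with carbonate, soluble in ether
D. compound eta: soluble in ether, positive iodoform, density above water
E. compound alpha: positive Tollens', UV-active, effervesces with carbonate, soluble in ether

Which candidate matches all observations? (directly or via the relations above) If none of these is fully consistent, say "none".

Checking each candidate against the observations:
(A) compound theta — does not account for effervesces with carbonate
(B) compound delta — does not account for soluble in ether
(C) compound zeta — UV-active -; density below water +; soluble in ether +; effervesces with carbonate +; positive iodoform -
(D) compound eta — fails on UV-active, density below water, effervesces with carbonate (predicts density above water, not density below water)
(E) compound alpha — does not account for density below water, positive iodoform
Every candidate fails on at least one observation.

none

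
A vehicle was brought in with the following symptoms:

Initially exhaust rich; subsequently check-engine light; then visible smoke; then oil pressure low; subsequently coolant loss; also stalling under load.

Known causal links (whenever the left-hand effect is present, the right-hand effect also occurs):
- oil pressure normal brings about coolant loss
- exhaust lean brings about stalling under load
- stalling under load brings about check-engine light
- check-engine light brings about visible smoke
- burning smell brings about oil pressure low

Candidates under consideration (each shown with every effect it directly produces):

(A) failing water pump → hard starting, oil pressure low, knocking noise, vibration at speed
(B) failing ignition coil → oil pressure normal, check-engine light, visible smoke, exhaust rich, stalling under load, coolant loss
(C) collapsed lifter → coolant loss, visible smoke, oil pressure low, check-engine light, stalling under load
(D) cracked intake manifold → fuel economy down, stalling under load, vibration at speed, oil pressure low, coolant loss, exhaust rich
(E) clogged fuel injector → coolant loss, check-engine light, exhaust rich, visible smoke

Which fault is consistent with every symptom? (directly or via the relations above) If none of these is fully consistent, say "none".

Per-candidate check:
(A) failing water pump — does not account for exhaust rich, check-engine light, visible smoke, coolant loss, stalling under load
(B) failing ignition coil — exhaust rich +; check-engine light +; visible smoke +; oil pressure low -; coolant loss +; stalling under load +
(C) collapsed lifter — exhaust rich -; check-engine light +; visible smoke +; oil pressure low +; coolant loss +; stalling under load +
(D) cracked intake manifold — exhaust rich +; check-engine light + (through stalling under load → check-engine light); visible smoke + (through stalling under load → check-engine light → visible smoke); oil pressure low +; coolant loss +; stalling under load +
(E) clogged fuel injector — exhaust rich +; check-engine light +; visible smoke +; oil pressure low -; coolant loss +; stalling under load -
(D) is the only candidate with no mismatches.

D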